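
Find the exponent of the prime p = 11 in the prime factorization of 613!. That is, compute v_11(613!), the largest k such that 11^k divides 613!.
v_11(613!) = 60

Legendre's formula: v_p(n!) = Σ_{k ≥ 1} ⌊n / p^k⌋. For p = 11, n = 613, the terms are:
  ⌊613/11^1⌋ = ⌊613/11⌋ = 55
  ⌊613/11^2⌋ = ⌊613/121⌋ = 5
(the next term ⌊613/11^3⌋ = 0, terminating the sum). Summing: v_11(613!) = 55 + 5 = 60.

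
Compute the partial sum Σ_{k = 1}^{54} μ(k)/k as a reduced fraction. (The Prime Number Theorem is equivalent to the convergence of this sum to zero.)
Σ μ(k)/k = -214765271462202733/10863052825730014910

Values of μ(k) for 1 ≤ k ≤ 54: μ(1) = 1, μ(2) = -1, μ(3) = -1, μ(5) = -1, μ(6) = 1, μ(7) = -1, μ(10) = 1, μ(11) = -1, μ(13) = -1, μ(14) = 1, μ(15) = 1, μ(17) = -1, μ(19) = -1, μ(21) = 1, μ(22) = 1, μ(23) = -1, μ(26) = 1, μ(29) = -1, μ(30) = -1, μ(31) = -1, μ(33) = 1, μ(34) = 1, μ(35) = 1, μ(37) = -1, μ(38) = 1, μ(39) = 1, μ(41) = -1, μ(42) = -1, μ(43) = -1, μ(46) = 1, μ(47) = -1, μ(51) = 1, μ(53) = -1, with μ = 0 on non-squarefree integers. Summing μ(k)/k for k where μ(k) ≠ 0 gives -214765271462202733/10863052825730014910 ≈ -0.0198. (PNT ⟺ this sum → 0 as n → ∞.)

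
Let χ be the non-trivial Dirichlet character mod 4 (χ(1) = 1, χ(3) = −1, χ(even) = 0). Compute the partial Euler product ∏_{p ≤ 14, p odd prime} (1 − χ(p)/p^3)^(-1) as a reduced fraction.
∏ = 17910767875/18484721664

The odd primes p ≤ 14 are [3, 5, 7, 11, 13]. For each, χ(p) = 1 if p ≡ 1 mod 4, χ(p) = −1 if p ≡ 3 mod 4. Taking (1 − χ(p)/p^3)^(-1) = p^3/(p^3 − χ(p)): (1 − (-1)/3^3)^(-1) · (1 − (1)/5^3)^(-1) · (1 − (-1)/7^3)^(-1) · (1 − (-1)/11^3)^(-1) · (1 − (1)/13^3)^(-1) = 17910767875/18484721664.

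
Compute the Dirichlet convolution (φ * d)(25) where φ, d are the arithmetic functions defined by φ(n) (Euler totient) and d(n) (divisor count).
(φ * d)(25) = 31

Divisors of 25: [1, 5, 25]. For each d | 25:
  d = 1: φ(1) · d(25/1) = 1 · 3 = 3
  d = 5: φ(5) · d(25/5) = 4 · 2 = 8
  d = 25: φ(25) · d(25/25) = 20 · 1 = 20
Summing: (φ * d)(25) = 3 + 8 + 20 = 31.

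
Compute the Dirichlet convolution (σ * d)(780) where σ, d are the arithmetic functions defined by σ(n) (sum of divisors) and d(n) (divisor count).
(σ * d)(780) = 12288

Divisors of 780: [1, 2, 3, 4, 5, 6, 10, 12, 13, 15, 20, 26, 30, 39, 52, 60, 65, 78, 130, 156, 195, 260, 390, 780]. For each d | 780:
  d = 1: σ(1) · d(780/1) = 1 · 24 = 24
  d = 2: σ(2) · d(780/2) = 3 · 16 = 48
  d = 3: σ(3) · d(780/3) = 4 · 12 = 48
  d = 4: σ(4) · d(780/4) = 7 · 8 = 56
  d = 5: σ(5) · d(780/5) = 6 · 12 = 72
  d = 6: σ(6) · d(780/6) = 12 · 8 = 96
  d = 10: σ(10) · d(780/10) = 18 · 8 = 144
  d = 12: σ(12) · d(780/12) = 28 · 4 = 112
  d = 13: σ(13) · d(780/13) = 14 · 12 = 168
  d = 15: σ(15) · d(780/15) = 24 · 6 = 144
  d = 20: σ(20) · d(780/20) = 42 · 4 = 168
  d = 26: σ(26) · d(780/26) = 42 · 8 = 336
  d = 30: σ(30) · d(780/30) = 72 · 4 = 288
  d = 39: σ(39) · d(780/39) = 56 · 6 = 336
  d = 52: σ(52) · d(780/52) = 98 · 4 = 392
  d = 60: σ(60) · d(780/60) = 168 · 2 = 336
  d = 65: σ(65) · d(780/65) = 84 · 6 = 504
  d = 78: σ(78) · d(780/78) = 168 · 4 = 672
  d = 130: σ(130) · d(780/130) = 252 · 4 = 1008
  d = 156: σ(156) · d(780/156) = 392 · 2 = 784
  d = 195: σ(195) · d(780/195) = 336 · 3 = 1008
  d = 260: σ(260) · d(780/260) = 588 · 2 = 1176
  d = 390: σ(390) · d(780/390) = 1008 · 2 = 2016
  d = 780: σ(780) · d(780/780) = 2352 · 1 = 2352
Summing: (σ * d)(780) = 24 + 48 + 48 + 56 + 72 + 96 + 144 + 112 + 168 + 144 + 168 + 336 + 288 + 336 + 392 + 336 + 504 + 672 + 1008 + 784 + 1008 + 1176 + 2016 + 2352 = 12288.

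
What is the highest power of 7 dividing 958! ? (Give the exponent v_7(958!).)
v_7(958!) = 157

Legendre's formula: v_p(n!) = Σ_{k ≥ 1} ⌊n / p^k⌋. For p = 7, n = 958, the terms are:
  ⌊958/7^1⌋ = ⌊958/7⌋ = 136
  ⌊958/7^2⌋ = ⌊958/49⌋ = 19
  ⌊958/7^3⌋ = ⌊958/343⌋ = 2
(the next term ⌊958/7^4⌋ = 0, terminating the sum). Summing: v_7(958!) = 136 + 19 + 2 = 157.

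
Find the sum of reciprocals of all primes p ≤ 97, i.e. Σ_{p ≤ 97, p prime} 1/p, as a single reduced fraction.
Σ 1/p = 4156517583588203716343221884611037839/2305567963945518424753102147331756070

π(97) = 25, so the primes ≤ 97 are [2, 3, 5, 7, 11, 13, 17, 19, 23, 29, 31, 37, 41, 43, 47, 53, 59, 61, 67, 71, 73, 79, 83, 89, 97]. Summing 1/p over these primes: 4156517583588203716343221884611037839/2305567963945518424753102147331756070 ≈ 1.8028. Mertens estimate ln ln(97) + 0.2615 ≈ 1.7820.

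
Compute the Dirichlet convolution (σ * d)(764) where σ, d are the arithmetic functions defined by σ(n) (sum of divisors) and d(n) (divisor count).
(σ * d)(764) = 3104

Divisors of 764: [1, 2, 4, 191, 382, 764]. For each d | 764:
  d = 1: σ(1) · d(764/1) = 1 · 6 = 6
  d = 2: σ(2) · d(764/2) = 3 · 4 = 12
  d = 4: σ(4) · d(764/4) = 7 · 2 = 14
  d = 191: σ(191) · d(764/191) = 192 · 3 = 576
  d = 382: σ(382) · d(764/382) = 576 · 2 = 1152
  d = 764: σ(764) · d(764/764) = 1344 · 1 = 1344
Summing: (σ * d)(764) = 6 + 12 + 14 + 576 + 1152 + 1344 = 3104.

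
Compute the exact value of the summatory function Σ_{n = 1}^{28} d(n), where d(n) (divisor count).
Σ_{n ≤ 28} d(n) = 101

Compute d(n) for each 1 ≤ n ≤ 28: d(1) = 1, d(2) = 2, d(3) = 2, d(4) = 3, d(5) = 2, d(6) = 4, d(7) = 2, d(8) = 4, d(9) = 3, d(10) = 4, d(11) = 2, d(12) = 6, d(13) = 2, d(14) = 4, d(15) = 4, d(16) = 5, d(17) = 2, d(18) = 6, d(19) = 2, d(20) = 6, d(21) = 4, d(22) = 4, d(23) = 2, d(24) = 8, d(25) = 3, d(26) = 4, d(27) = 4, d(28) = 6. Summing all 28 values: 101. (Dirichlet's divisor formula: Σ_{n ≤ x} d(n) = x ln(x) + (2γ − 1) x + O(√x). For x = 28, the asymptotic estimate is ≈ 97.63.)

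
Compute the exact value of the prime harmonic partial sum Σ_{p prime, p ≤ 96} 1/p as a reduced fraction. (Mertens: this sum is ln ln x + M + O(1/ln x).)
Σ 1/p = 42605658161771733665696611824842057/23768741896345550770650537601358310

π(96) = 24, so the primes ≤ 96 are [2, 3, 5, 7, 11, 13, 17, 19, 23, 29, 31, 37, 41, 43, 47, 53, 59, 61, 67, 71, 73, 79, 83, 89]. Summing 1/p over these primes: 42605658161771733665696611824842057/23768741896345550770650537601358310 ≈ 1.7925. Mertens estimate ln ln(96) + 0.2615 ≈ 1.7798.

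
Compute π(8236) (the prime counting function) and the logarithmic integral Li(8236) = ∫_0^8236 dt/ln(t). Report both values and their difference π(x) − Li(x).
π(8236) = 1033;  Li(8236) ≈ 1052.63;  π(x) − Li(x) ≈ -19.63.

Direct count of primes ≤ 8236 gives π(8236) = 1033. Numerical evaluation of the logarithmic integral gives Li(8236) ≈ 1052.63. The difference π(x) − Li(x) ≈ -19.63 is typically negative for small/moderate x (Li(x) overestimates), though Littlewood's theorem shows this sign changes infinitely often.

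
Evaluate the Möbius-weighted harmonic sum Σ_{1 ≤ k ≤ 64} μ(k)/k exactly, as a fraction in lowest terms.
Σ μ(k)/k = 1874648830674470878723/117288381359406970983270

Values of μ(k) for 1 ≤ k ≤ 64: μ(1) = 1, μ(2) = -1, μ(3) = -1, μ(5) = -1, μ(6) = 1, μ(7) = -1, μ(10) = 1, μ(11) = -1, μ(13) = -1, μ(14) = 1, μ(15) = 1, μ(17) = -1, μ(19) = -1, μ(21) = 1, μ(22) = 1, μ(23) = -1, μ(26) = 1, μ(29) = -1, μ(30) = -1, μ(31) = -1, μ(33) = 1, μ(34) = 1, μ(35) = 1, μ(37) = -1, μ(38) = 1, μ(39) = 1, μ(41) = -1, μ(42) = -1, μ(43) = -1, μ(46) = 1, μ(47) = -1, μ(51) = 1, μ(53) = -1, μ(55) = 1, μ(57) = 1, μ(58) = 1, μ(59) = -1, μ(61) = -1, μ(62) = 1, with μ = 0 on non-squarefree integers. Summing μ(k)/k for k where μ(k) ≠ 0 gives 1874648830674470878723/117288381359406970983270 ≈ 0.0160. (PNT ⟺ this sum → 0 as n → ∞.)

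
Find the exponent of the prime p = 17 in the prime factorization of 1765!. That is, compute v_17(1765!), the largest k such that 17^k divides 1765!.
v_17(1765!) = 109

Legendre's formula: v_p(n!) = Σ_{k ≥ 1} ⌊n / p^k⌋. For p = 17, n = 1765, the terms are:
  ⌊1765/17^1⌋ = ⌊1765/17⌋ = 103
  ⌊1765/17^2⌋ = ⌊1765/289⌋ = 6
(the next term ⌊1765/17^3⌋ = 0, terminating the sum). Summing: v_17(1765!) = 103 + 6 = 109.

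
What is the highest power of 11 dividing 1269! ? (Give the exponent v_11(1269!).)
v_11(1269!) = 125

Legendre's formula: v_p(n!) = Σ_{k ≥ 1} ⌊n / p^k⌋. For p = 11, n = 1269, the terms are:
  ⌊1269/11^1⌋ = ⌊1269/11⌋ = 115
  ⌊1269/11^2⌋ = ⌊1269/121⌋ = 10
(the next term ⌊1269/11^3⌋ = 0, terminating the sum). Summing: v_11(1269!) = 115 + 10 = 125.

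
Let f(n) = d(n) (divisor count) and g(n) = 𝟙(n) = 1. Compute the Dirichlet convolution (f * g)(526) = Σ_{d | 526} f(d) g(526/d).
(d * 𝟙)(526) = 9

Divisors of 526: [1, 2, 263, 526]. For each d | 526:
  d = 1: d(1) · 𝟙(526/1) = 1 · 1 = 1
  d = 2: d(2) · 𝟙(526/2) = 2 · 1 = 2
  d = 263: d(263) · 𝟙(526/263) = 2 · 1 = 2
  d = 526: d(526) · 𝟙(526/526) = 4 · 1 = 4
Summing: (d * 𝟙)(526) = 1 + 2 + 2 + 4 = 9.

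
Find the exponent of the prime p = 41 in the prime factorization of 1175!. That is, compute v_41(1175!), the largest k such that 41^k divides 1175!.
v_41(1175!) = 28

Legendre's formula: v_p(n!) = Σ_{k ≥ 1} ⌊n / p^k⌋. For p = 41, n = 1175, the terms are:
  ⌊1175/41^1⌋ = ⌊1175/41⌋ = 28
(the next term ⌊1175/41^2⌋ = 0, terminating the sum). Summing: v_41(1175!) = 28 = 28.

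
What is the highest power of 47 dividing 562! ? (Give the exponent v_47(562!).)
v_47(562!) = 11

Legendre's formula: v_p(n!) = Σ_{k ≥ 1} ⌊n / p^k⌋. For p = 47, n = 562, the terms are:
  ⌊562/47^1⌋ = ⌊562/47⌋ = 11
(the next term ⌊562/47^2⌋ = 0, terminating the sum). Summing: v_47(562!) = 11 = 11.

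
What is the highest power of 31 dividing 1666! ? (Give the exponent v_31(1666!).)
v_31(1666!) = 54

Legendre's formula: v_p(n!) = Σ_{k ≥ 1} ⌊n / p^k⌋. For p = 31, n = 1666, the terms are:
  ⌊1666/31^1⌋ = ⌊1666/31⌋ = 53
  ⌊1666/31^2⌋ = ⌊1666/961⌋ = 1
(the next term ⌊1666/31^3⌋ = 0, terminating the sum). Summing: v_31(1666!) = 53 + 1 = 54.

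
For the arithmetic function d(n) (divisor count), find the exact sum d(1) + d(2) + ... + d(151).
Σ_{n ≤ 151} d(n) = 782

Compute d(n) for each 1 ≤ n ≤ 151: d(1) = 1, d(2) = 2, d(3) = 2, d(4) = 3, d(5) = 2, d(6) = 4, d(7) = 2, d(8) = 4, d(9) = 3, d(10) = 4, d(11) = 2, d(12) = 6, d(13) = 2, d(14) = 4, d(15) = 4, d(16) = 5, d(17) = 2, d(18) = 6, d(19) = 2, d(20) = 6, d(21) = 4, d(22) = 4, d(23) = 2, d(24) = 8, d(25) = 3, d(26) = 4, d(27) = 4, d(28) = 6, d(29) = 2, d(30) = 8, d(31) = 2, d(32) = 6, d(33) = 4, d(34) = 4, d(35) = 4, d(36) = 9, d(37) = 2, d(38) = 4, d(39) = 4, d(40) = 8, d(41) = 2, d(42) = 8, d(43) = 2, d(44) = 6, d(45) = 6, d(46) = 4, d(47) = 2, d(48) = 10, d(49) = 3, d(50) = 6, d(51) = 4, d(52) = 6, d(53) = 2, d(54) = 8, d(55) = 4, d(56) = 8, d(57) = 4, d(58) = 4, d(59) = 2, d(60) = 12, d(61) = 2, d(62) = 4, d(63) = 6, d(64) = 7, d(65) = 4, d(66) = 8, d(67) = 2, d(68) = 6, d(69) = 4, d(70) = 8, d(71) = 2, d(72) = 12, d(73) = 2, d(74) = 4, d(75) = 6, d(76) = 6, d(77) = 4, d(78) = 8, d(79) = 2, d(80) = 10, d(81) = 5, d(82) = 4, d(83) = 2, d(84) = 12, d(85) = 4, d(86) = 4, d(87) = 4, d(88) = 8, d(89) = 2, d(90) = 12, d(91) = 4, d(92) = 6, d(93) = 4, d(94) = 4, d(95) = 4, d(96) = 12, d(97) = 2, d(98) = 6, d(99) = 6, d(100) = 9, d(101) = 2, d(102) = 8, d(103) = 2, d(104) = 8, d(105) = 8, d(106) = 4, d(107) = 2, d(108) = 12, d(109) = 2, d(110) = 8, d(111) = 4, d(112) = 10, d(113) = 2, d(114) = 8, d(115) = 4, d(116) = 6, d(117) = 6, d(118) = 4, d(119) = 4, d(120) = 16, d(121) = 3, d(122) = 4, d(123) = 4, d(124) = 6, d(125) = 4, d(126) = 12, d(127) = 2, d(128) = 8, d(129) = 4, d(130) = 8, d(131) = 2, d(132) = 12, d(133) = 4, d(134) = 4, d(135) = 8, d(136) = 8, d(137) = 2, d(138) = 8, d(139) = 2, d(140) = 12, d(141) = 4, d(142) = 4, d(143) = 4, d(144) = 15, d(145) = 4, d(146) = 4, d(147) = 6, d(148) = 6, d(149) = 2, d(150) = 12, d(151) = 2. Summing all 151 values: 782. (Dirichlet's divisor formula: Σ_{n ≤ x} d(n) = x ln(x) + (2γ − 1) x + O(√x). For x = 151, the asymptotic estimate is ≈ 780.93.)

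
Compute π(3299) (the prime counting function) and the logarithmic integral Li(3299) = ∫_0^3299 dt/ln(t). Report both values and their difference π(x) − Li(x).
π(3299) = 463;  Li(3299) ≈ 479.88;  π(x) − Li(x) ≈ -16.88.

Direct count of primes ≤ 3299 gives π(3299) = 463. Numerical evaluation of the logarithmic integral gives Li(3299) ≈ 479.88. The difference π(x) − Li(x) ≈ -16.88 is typically negative for small/moderate x (Li(x) overestimates), though Littlewood's theorem shows this sign changes infinitely often.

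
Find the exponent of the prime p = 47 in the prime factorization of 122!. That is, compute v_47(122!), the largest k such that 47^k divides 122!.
v_47(122!) = 2

Legendre's formula: v_p(n!) = Σ_{k ≥ 1} ⌊n / p^k⌋. For p = 47, n = 122, the terms are:
  ⌊122/47^1⌋ = ⌊122/47⌋ = 2
(the next term ⌊122/47^2⌋ = 0, terminating the sum). Summing: v_47(122!) = 2 = 2.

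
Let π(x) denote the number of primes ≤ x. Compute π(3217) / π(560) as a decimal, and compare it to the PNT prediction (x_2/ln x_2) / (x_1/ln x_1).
π(3217)/π(560) = 455/102 ≈ 4.4608;  PNT prediction ≈ 4.5011.

π(560) = 102 and π(3217) = 455, so π(3217)/π(560) ≈ 4.4608. The PNT-predicted ratio is (3217/ln(3217)) / (560/ln(560)) ≈ 4.5011. The two agree to within a few percent, as expected.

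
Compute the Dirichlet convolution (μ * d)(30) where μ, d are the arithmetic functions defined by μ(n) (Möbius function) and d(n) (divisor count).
(μ * d)(30) = 1

Divisors of 30: [1, 2, 3, 5, 6, 10, 15, 30]. For each d | 30:
  d = 1: μ(1) · d(30/1) = 1 · 8 = 8
  d = 2: μ(2) · d(30/2) = -1 · 4 = -4
  d = 3: μ(3) · d(30/3) = -1 · 4 = -4
  d = 5: μ(5) · d(30/5) = -1 · 4 = -4
  d = 6: μ(6) · d(30/6) = 1 · 2 = 2
  d = 10: μ(10) · d(30/10) = 1 · 2 = 2
  d = 15: μ(15) · d(30/15) = 1 · 2 = 2
  d = 30: μ(30) · d(30/30) = -1 · 1 = -1
Summing: (μ * d)(30) = 8 + -4 + -4 + -4 + 2 + 2 + 2 + -1 = 1.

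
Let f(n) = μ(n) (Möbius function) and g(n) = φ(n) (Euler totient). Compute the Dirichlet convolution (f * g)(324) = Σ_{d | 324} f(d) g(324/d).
(μ * φ)(324) = 36

Divisors of 324: [1, 2, 3, 4, 6, 9, 12, 18, 27, 36, 54, 81, 108, 162, 324]. For each d | 324:
  d = 1: μ(1) · φ(324/1) = 1 · 108 = 108
  d = 2: μ(2) · φ(324/2) = -1 · 54 = -54
  d = 3: μ(3) · φ(324/3) = -1 · 36 = -36
  d = 4: μ(4) · φ(324/4) = 0 · 54 = 0
  d = 6: μ(6) · φ(324/6) = 1 · 18 = 18
  d = 9: μ(9) · φ(324/9) = 0 · 12 = 0
  d = 12: μ(12) · φ(324/12) = 0 · 18 = 0
  d = 18: μ(18) · φ(324/18) = 0 · 6 = 0
  d = 27: μ(27) · φ(324/27) = 0 · 4 = 0
  d = 36: μ(36) · φ(324/36) = 0 · 6 = 0
  d = 54: μ(54) · φ(324/54) = 0 · 2 = 0
  d = 81: μ(81) · φ(324/81) = 0 · 2 = 0
  d = 108: μ(108) · φ(324/108) = 0 · 2 = 0
  d = 162: μ(162) · φ(324/162) = 0 · 1 = 0
  d = 324: μ(324) · φ(324/324) = 0 · 1 = 0
Summing: (μ * φ)(324) = 108 + -54 + -36 + 0 + 18 + 0 + 0 + 0 + 0 + 0 + 0 + 0 + 0 + 0 + 0 = 36.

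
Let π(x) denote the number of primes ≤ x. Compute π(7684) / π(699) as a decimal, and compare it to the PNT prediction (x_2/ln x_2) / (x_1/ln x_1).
π(7684)/π(699) = 974/125 ≈ 7.7920;  PNT prediction ≈ 8.0474.

π(699) = 125 and π(7684) = 974, so π(7684)/π(699) ≈ 7.7920. The PNT-predicted ratio is (7684/ln(7684)) / (699/ln(699)) ≈ 8.0474. The two agree to within a few percent, as expected.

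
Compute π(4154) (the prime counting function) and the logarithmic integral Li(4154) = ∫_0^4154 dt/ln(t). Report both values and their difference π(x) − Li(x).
π(4154) = 571;  Li(4154) ≈ 583.89;  π(x) − Li(x) ≈ -12.89.

Direct count of primes ≤ 4154 gives π(4154) = 571. Numerical evaluation of the logarithmic integral gives Li(4154) ≈ 583.89. The difference π(x) − Li(x) ≈ -12.89 is typically negative for small/moderate x (Li(x) overestimates), though Littlewood's theorem shows this sign changes infinitely often.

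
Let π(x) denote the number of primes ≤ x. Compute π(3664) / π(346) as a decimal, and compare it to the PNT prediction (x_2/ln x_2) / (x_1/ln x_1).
π(3664)/π(346) = 511/68 ≈ 7.5147;  PNT prediction ≈ 7.5444.

π(346) = 68 and π(3664) = 511, so π(3664)/π(346) ≈ 7.5147. The PNT-predicted ratio is (3664/ln(3664)) / (346/ln(346)) ≈ 7.5444. The two agree to within a few percent, as expected.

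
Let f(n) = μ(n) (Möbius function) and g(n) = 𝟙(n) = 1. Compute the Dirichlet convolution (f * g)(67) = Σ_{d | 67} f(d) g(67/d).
(μ * 𝟙)(67) = 0

Divisors of 67: [1, 67]. For each d | 67:
  d = 1: μ(1) · 𝟙(67/1) = 1 · 1 = 1
  d = 67: μ(67) · 𝟙(67/67) = -1 · 1 = -1
Summing: (μ * 𝟙)(67) = 1 + -1 = 0.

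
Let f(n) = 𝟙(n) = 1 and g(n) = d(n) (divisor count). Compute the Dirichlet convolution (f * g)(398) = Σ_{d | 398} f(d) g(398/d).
(𝟙 * d)(398) = 9

Divisors of 398: [1, 2, 199, 398]. For each d | 398:
  d = 1: 𝟙(1) · d(398/1) = 1 · 4 = 4
  d = 2: 𝟙(2) · d(398/2) = 1 · 2 = 2
  d = 199: 𝟙(199) · d(398/199) = 1 · 2 = 2
  d = 398: 𝟙(398) · d(398/398) = 1 · 1 = 1
Summing: (𝟙 * d)(398) = 4 + 2 + 2 + 1 = 9.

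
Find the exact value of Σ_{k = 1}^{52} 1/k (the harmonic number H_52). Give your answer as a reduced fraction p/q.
H_52 = 14063600165435720745359/3099044504245996706400

Direct summation: H_52 = 1 + 1/2 + ... + 1/52. The least common denominator is lcm(1, ..., 52) = 3099044504245996706400; over this denominator the numerator is 3099044504245996706400 + 1549522252122998353200 + 1033014834748665568800 + 774761126061499176600 + 619808900849199341280 + 516507417374332784400 + 442720643463713815200 + 387380563030749588300 + 344338278249555189600 + 309904450424599670640 + 281731318567817882400 + 258253708687166392200 + 238388038788153592800 + 221360321731856907600 + 206602966949733113760 + 193690281515374794150 + 182296735543882159200 + 172169139124777594800 + 163107605486631405600 + 154952225212299835320 + 147573547821237938400 + 140865659283908941200 + 134741065401999856800 + 129126854343583196100 + 123961780169839868256 + 119194019394076796400 + 114779426083185063200 + 110680160865928453800 + 106863603594689541600 + 103301483474866556880 + 99969177556322474400 + 96845140757687397075 + 93910439522605960800 + 91148367771941079600 + 88544128692742763040 + 86084569562388797400 + 83757959574216127200 + 81553802743315702800 + 79462679596051197600 + 77476112606149917660 + 75586451323073090400 + 73786773910618969200 + 72070802424325504800 + 70432829641954470600 + 68867655649911037920 + 67370532700999928400 + 65937117111616951200 + 64563427171791598050 + 63245806209101973600 + 61980890084919934128 + 60765578514627386400 + 59597009697038398200 = 14063600165435720745359, so H_52 = 14063600165435720745359/3099044504245996706400 (already in lowest terms) ≈ 4.53804. (The PNT-adjacent estimate ln(52) + γ ≈ 4.52846 matches within O(1/n).)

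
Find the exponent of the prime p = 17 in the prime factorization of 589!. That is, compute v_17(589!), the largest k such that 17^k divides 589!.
v_17(589!) = 36

Legendre's formula: v_p(n!) = Σ_{k ≥ 1} ⌊n / p^k⌋. For p = 17, n = 589, the terms are:
  ⌊589/17^1⌋ = ⌊589/17⌋ = 34
  ⌊589/17^2⌋ = ⌊589/289⌋ = 2
(the next term ⌊589/17^3⌋ = 0, terminating the sum). Summing: v_17(589!) = 34 + 2 = 36.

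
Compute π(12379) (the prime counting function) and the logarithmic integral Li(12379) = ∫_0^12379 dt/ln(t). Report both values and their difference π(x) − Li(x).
π(12379) = 1478;  Li(12379) ≈ 1501.38;  π(x) − Li(x) ≈ -23.38.

Direct count of primes ≤ 12379 gives π(12379) = 1478. Numerical evaluation of the logarithmic integral gives Li(12379) ≈ 1501.38. The difference π(x) − Li(x) ≈ -23.38 is typically negative for small/moderate x (Li(x) overestimates), though Littlewood's theorem shows this sign changes infinitely often.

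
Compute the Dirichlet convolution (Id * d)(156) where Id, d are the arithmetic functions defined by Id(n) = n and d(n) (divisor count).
(Id * d)(156) = 825

Divisors of 156: [1, 2, 3, 4, 6, 12, 13, 26, 39, 52, 78, 156]. For each d | 156:
  d = 1: Id(1) · d(156/1) = 1 · 12 = 12
  d = 2: Id(2) · d(156/2) = 2 · 8 = 16
  d = 3: Id(3) · d(156/3) = 3 · 6 = 18
  d = 4: Id(4) · d(156/4) = 4 · 4 = 16
  d = 6: Id(6) · d(156/6) = 6 · 4 = 24
  d = 12: Id(12) · d(156/12) = 12 · 2 = 24
  d = 13: Id(13) · d(156/13) = 13 · 6 = 78
  d = 26: Id(26) · d(156/26) = 26 · 4 = 104
  d = 39: Id(39) · d(156/39) = 39 · 3 = 117
  d = 52: Id(52) · d(156/52) = 52 · 2 = 104
  d = 78: Id(78) · d(156/78) = 78 · 2 = 156
  d = 156: Id(156) · d(156/156) = 156 · 1 = 156
Summing: (Id * d)(156) = 12 + 16 + 18 + 16 + 24 + 24 + 78 + 104 + 117 + 104 + 156 + 156 = 825.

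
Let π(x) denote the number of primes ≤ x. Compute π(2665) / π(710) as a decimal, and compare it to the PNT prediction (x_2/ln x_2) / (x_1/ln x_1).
π(2665)/π(710) = 386/127 ≈ 3.0394;  PNT prediction ≈ 3.1241.

π(710) = 127 and π(2665) = 386, so π(2665)/π(710) ≈ 3.0394. The PNT-predicted ratio is (2665/ln(2665)) / (710/ln(710)) ≈ 3.1241. The two agree to within a few percent, as expected.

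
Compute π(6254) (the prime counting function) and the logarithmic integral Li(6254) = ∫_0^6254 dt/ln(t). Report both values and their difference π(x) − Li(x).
π(6254) = 812;  Li(6254) ≈ 829.54;  π(x) − Li(x) ≈ -17.54.

Direct count of primes ≤ 6254 gives π(6254) = 812. Numerical evaluation of the logarithmic integral gives Li(6254) ≈ 829.54. The difference π(x) − Li(x) ≈ -17.54 is typically negative for small/moderate x (Li(x) overestimates), though Littlewood's theorem shows this sign changes infinitely often.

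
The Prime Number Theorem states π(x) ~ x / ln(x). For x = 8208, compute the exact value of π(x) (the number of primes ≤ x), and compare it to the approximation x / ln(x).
π(8208) = 1028;  x/ln(x) ≈ 910.70;  relative error ≈ 11.41%.

Directly count primes up to 8208: π(8208) = 1028. The PNT approximation gives 8208/ln(8208) ≈ 8208/9.01286 ≈ 910.70. Relative error (π(x) − x/ln(x)) / π(x) ≈ 11.41%; the approximation is known to undercount slightly (Li(x) is a better estimate).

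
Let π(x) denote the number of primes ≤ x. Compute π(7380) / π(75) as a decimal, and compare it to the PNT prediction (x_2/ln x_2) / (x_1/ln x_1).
π(7380)/π(75) = 938/21 ≈ 44.6667;  PNT prediction ≈ 47.6999.

π(75) = 21 and π(7380) = 938, so π(7380)/π(75) ≈ 44.6667. The PNT-predicted ratio is (7380/ln(7380)) / (75/ln(75)) ≈ 47.6999. The two agree to within a few percent, as expected.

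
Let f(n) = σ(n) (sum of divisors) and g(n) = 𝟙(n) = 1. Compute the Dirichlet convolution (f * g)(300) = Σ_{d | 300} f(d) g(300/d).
(σ * 𝟙)(300) = 2090

Divisors of 300: [1, 2, 3, 4, 5, 6, 10, 12, 15, 20, 25, 30, 50, 60, 75, 100, 150, 300]. For each d | 300:
  d = 1: σ(1) · 𝟙(300/1) = 1 · 1 = 1
  d = 2: σ(2) · 𝟙(300/2) = 3 · 1 = 3
  d = 3: σ(3) · 𝟙(300/3) = 4 · 1 = 4
  d = 4: σ(4) · 𝟙(300/4) = 7 · 1 = 7
  d = 5: σ(5) · 𝟙(300/5) = 6 · 1 = 6
  d = 6: σ(6) · 𝟙(300/6) = 12 · 1 = 12
  d = 10: σ(10) · 𝟙(300/10) = 18 · 1 = 18
  d = 12: σ(12) · 𝟙(300/12) = 28 · 1 = 28
  d = 15: σ(15) · 𝟙(300/15) = 24 · 1 = 24
  d = 20: σ(20) · 𝟙(300/20) = 42 · 1 = 42
  d = 25: σ(25) · 𝟙(300/25) = 31 · 1 = 31
  d = 30: σ(30) · 𝟙(300/30) = 72 · 1 = 72
  d = 50: σ(50) · 𝟙(300/50) = 93 · 1 = 93
  d = 60: σ(60) · 𝟙(300/60) = 168 · 1 = 168
  d = 75: σ(75) · 𝟙(300/75) = 124 · 1 = 124
  d = 100: σ(100) · 𝟙(300/100) = 217 · 1 = 217
  d = 150: σ(150) · 𝟙(300/150) = 372 · 1 = 372
  d = 300: σ(300) · 𝟙(300/300) = 868 · 1 = 868
Summing: (σ * 𝟙)(300) = 1 + 3 + 4 + 7 + 6 + 12 + 18 + 28 + 24 + 42 + 31 + 72 + 93 + 168 + 124 + 217 + 372 + 868 = 2090.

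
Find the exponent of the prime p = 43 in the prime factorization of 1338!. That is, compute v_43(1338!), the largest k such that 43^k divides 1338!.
v_43(1338!) = 31

Legendre's formula: v_p(n!) = Σ_{k ≥ 1} ⌊n / p^k⌋. For p = 43, n = 1338, the terms are:
  ⌊1338/43^1⌋ = ⌊1338/43⌋ = 31
(the next term ⌊1338/43^2⌋ = 0, terminating the sum). Summing: v_43(1338!) = 31 = 31.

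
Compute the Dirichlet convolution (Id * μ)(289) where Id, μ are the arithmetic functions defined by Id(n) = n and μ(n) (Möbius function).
(Id * μ)(289) = 272

Divisors of 289: [1, 17, 289]. For each d | 289:
  d = 1: Id(1) · μ(289/1) = 1 · 0 = 0
  d = 17: Id(17) · μ(289/17) = 17 · -1 = -17
  d = 289: Id(289) · μ(289/289) = 289 · 1 = 289
Summing: (Id * μ)(289) = 0 + -17 + 289 = 272.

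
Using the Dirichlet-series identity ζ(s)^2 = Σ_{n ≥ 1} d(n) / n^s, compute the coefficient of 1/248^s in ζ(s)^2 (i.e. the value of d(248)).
d(248) = 8

ζ(s)^2 = (Σ 1/m^s)(Σ 1/k^s). The coefficient of 1/n^s in the product is the number of ordered pairs (m, k) with mk = n, which equals d(n). For n = 248, divisors are [1, 2, 4, 8, 31, 62, 124, 248], so d(248) = 8.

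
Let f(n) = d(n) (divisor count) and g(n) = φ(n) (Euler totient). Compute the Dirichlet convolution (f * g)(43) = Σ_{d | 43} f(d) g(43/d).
(d * φ)(43) = 44

Divisors of 43: [1, 43]. For each d | 43:
  d = 1: d(1) · φ(43/1) = 1 · 42 = 42
  d = 43: d(43) · φ(43/43) = 2 · 1 = 2
Summing: (d * φ)(43) = 42 + 2 = 44.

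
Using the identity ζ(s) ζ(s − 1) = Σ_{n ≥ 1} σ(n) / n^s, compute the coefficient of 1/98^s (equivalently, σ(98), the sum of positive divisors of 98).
σ(98) = 171

In the product (Σ m^0/m^s)(Σ k / k^s) = Σ (Σ_{d | n} d) / n^s, the coefficient of 1/n^s is σ(n) = Σ_{d | n} d. For n = 98, divisors are [1, 2, 7, 14, 49, 98]; summing: σ(98) = 171.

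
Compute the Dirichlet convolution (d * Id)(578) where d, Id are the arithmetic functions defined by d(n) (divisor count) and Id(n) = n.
(d * Id)(578) = 1304

Divisors of 578: [1, 2, 17, 34, 289, 578]. For each d | 578:
  d = 1: d(1) · Id(578/1) = 1 · 578 = 578
  d = 2: d(2) · Id(578/2) = 2 · 289 = 578
  d = 17: d(17) · Id(578/17) = 2 · 34 = 68
  d = 34: d(34) · Id(578/34) = 4 · 17 = 68
  d = 289: d(289) · Id(578/289) = 3 · 2 = 6
  d = 578: d(578) · Id(578/578) = 6 · 1 = 6
Summing: (d * Id)(578) = 578 + 578 + 68 + 68 + 6 + 6 = 1304.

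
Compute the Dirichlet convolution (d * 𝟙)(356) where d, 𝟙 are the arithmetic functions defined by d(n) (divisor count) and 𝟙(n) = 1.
(d * 𝟙)(356) = 18

Divisors of 356: [1, 2, 4, 89, 178, 356]. For each d | 356:
  d = 1: d(1) · 𝟙(356/1) = 1 · 1 = 1
  d = 2: d(2) · 𝟙(356/2) = 2 · 1 = 2
  d = 4: d(4) · 𝟙(356/4) = 3 · 1 = 3
  d = 89: d(89) · 𝟙(356/89) = 2 · 1 = 2
  d = 178: d(178) · 𝟙(356/178) = 4 · 1 = 4
  d = 356: d(356) · 𝟙(356/356) = 6 · 1 = 6
Summing: (d * 𝟙)(356) = 1 + 2 + 3 + 2 + 4 + 6 = 18.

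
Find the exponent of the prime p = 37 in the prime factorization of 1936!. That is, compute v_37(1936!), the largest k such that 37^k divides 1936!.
v_37(1936!) = 53

Legendre's formula: v_p(n!) = Σ_{k ≥ 1} ⌊n / p^k⌋. For p = 37, n = 1936, the terms are:
  ⌊1936/37^1⌋ = ⌊1936/37⌋ = 52
  ⌊1936/37^2⌋ = ⌊1936/1369⌋ = 1
(the next term ⌊1936/37^3⌋ = 0, terminating the sum). Summing: v_37(1936!) = 52 + 1 = 53.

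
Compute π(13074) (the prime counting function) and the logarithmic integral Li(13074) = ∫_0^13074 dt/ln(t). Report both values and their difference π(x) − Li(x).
π(13074) = 1556;  Li(13074) ≈ 1574.92;  π(x) − Li(x) ≈ -18.92.

Direct count of primes ≤ 13074 gives π(13074) = 1556. Numerical evaluation of the logarithmic integral gives Li(13074) ≈ 1574.92. The difference π(x) − Li(x) ≈ -18.92 is typically negative for small/moderate x (Li(x) overestimates), though Littlewood's theorem shows this sign changes infinitely often.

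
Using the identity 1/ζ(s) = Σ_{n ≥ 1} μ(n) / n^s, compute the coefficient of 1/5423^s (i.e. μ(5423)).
μ(5423) = -1

Factor n = 5423 = 11 · 17 · 29. μ(n) = 0 if any exponent ≥ 2 (not squarefree); otherwise μ(n) = (−1)^{ω(n)} where ω(n) is the number of distinct prime factors. Applying: μ(5423) = -1.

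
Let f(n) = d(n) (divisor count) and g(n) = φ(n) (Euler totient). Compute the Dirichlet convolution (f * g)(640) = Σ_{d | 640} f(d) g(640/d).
(d * φ)(640) = 1530

Divisors of 640: [1, 2, 4, 5, 8, 10, 16, 20, 32, 40, 64, 80, 128, 160, 320, 640]. For each d | 640:
  d = 1: d(1) · φ(640/1) = 1 · 256 = 256
  d = 2: d(2) · φ(640/2) = 2 · 128 = 256
  d = 4: d(4) · φ(640/4) = 3 · 64 = 192
  d = 5: d(5) · φ(640/5) = 2 · 64 = 128
  d = 8: d(8) · φ(640/8) = 4 · 32 = 128
  d = 10: d(10) · φ(640/10) = 4 · 32 = 128
  d = 16: d(16) · φ(640/16) = 5 · 16 = 80
  d = 20: d(20) · φ(640/20) = 6 · 16 = 96
  d = 32: d(32) · φ(640/32) = 6 · 8 = 48
  d = 40: d(40) · φ(640/40) = 8 · 8 = 64
  d = 64: d(64) · φ(640/64) = 7 · 4 = 28
  d = 80: d(80) · φ(640/80) = 10 · 4 = 40
  d = 128: d(128) · φ(640/128) = 8 · 4 = 32
  d = 160: d(160) · φ(640/160) = 12 · 2 = 24
  d = 320: d(320) · φ(640/320) = 14 · 1 = 14
  d = 640: d(640) · φ(640/640) = 16 · 1 = 16
Summing: (d * φ)(640) = 256 + 256 + 192 + 128 + 128 + 128 + 80 + 96 + 48 + 64 + 28 + 40 + 32 + 24 + 14 + 16 = 1530.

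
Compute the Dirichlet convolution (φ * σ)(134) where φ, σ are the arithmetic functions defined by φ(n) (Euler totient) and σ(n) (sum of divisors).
(φ * σ)(134) = 536

Divisors of 134: [1, 2, 67, 134]. For each d | 134:
  d = 1: φ(1) · σ(134/1) = 1 · 204 = 204
  d = 2: φ(2) · σ(134/2) = 1 · 68 = 68
  d = 67: φ(67) · σ(134/67) = 66 · 3 = 198
  d = 134: φ(134) · σ(134/134) = 66 · 1 = 66
Summing: (φ * σ)(134) = 204 + 68 + 198 + 66 = 536.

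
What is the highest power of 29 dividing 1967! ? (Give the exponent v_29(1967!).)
v_29(1967!) = 69

Legendre's formula: v_p(n!) = Σ_{k ≥ 1} ⌊n / p^k⌋. For p = 29, n = 1967, the terms are:
  ⌊1967/29^1⌋ = ⌊1967/29⌋ = 67
  ⌊1967/29^2⌋ = ⌊1967/841⌋ = 2
(the next term ⌊1967/29^3⌋ = 0, terminating the sum). Summing: v_29(1967!) = 67 + 2 = 69.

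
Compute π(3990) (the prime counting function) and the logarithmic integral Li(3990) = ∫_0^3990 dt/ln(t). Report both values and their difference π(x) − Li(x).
π(3990) = 550;  Li(3990) ≈ 564.16;  π(x) − Li(x) ≈ -14.16.

Direct count of primes ≤ 3990 gives π(3990) = 550. Numerical evaluation of the logarithmic integral gives Li(3990) ≈ 564.16. The difference π(x) − Li(x) ≈ -14.16 is typically negative for small/moderate x (Li(x) overestimates), though Littlewood's theorem shows this sign changes infinitely often.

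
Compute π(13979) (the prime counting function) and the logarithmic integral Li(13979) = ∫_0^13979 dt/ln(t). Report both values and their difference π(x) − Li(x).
π(13979) = 1650;  Li(13979) ≈ 1670.06;  π(x) − Li(x) ≈ -20.06.

Direct count of primes ≤ 13979 gives π(13979) = 1650. Numerical evaluation of the logarithmic integral gives Li(13979) ≈ 1670.06. The difference π(x) − Li(x) ≈ -20.06 is typically negative for small/moderate x (Li(x) overestimates), though Littlewood's theorem shows this sign changes infinitely often.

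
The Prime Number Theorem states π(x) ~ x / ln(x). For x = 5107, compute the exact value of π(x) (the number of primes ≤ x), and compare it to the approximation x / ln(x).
π(5107) = 683;  x/ln(x) ≈ 598.12;  relative error ≈ 12.43%.

Directly count primes up to 5107: π(5107) = 683. The PNT approximation gives 5107/ln(5107) ≈ 5107/8.53837 ≈ 598.12. Relative error (π(x) − x/ln(x)) / π(x) ≈ 12.43%; the approximation is known to undercount slightly (Li(x) is a better estimate).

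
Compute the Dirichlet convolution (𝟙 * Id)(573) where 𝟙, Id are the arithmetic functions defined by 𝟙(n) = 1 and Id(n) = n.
(𝟙 * Id)(573) = 768

Divisors of 573: [1, 3, 191, 573]. For each d | 573:
  d = 1: 𝟙(1) · Id(573/1) = 1 · 573 = 573
  d = 3: 𝟙(3) · Id(573/3) = 1 · 191 = 191
  d = 191: 𝟙(191) · Id(573/191) = 1 · 3 = 3
  d = 573: 𝟙(573) · Id(573/573) = 1 · 1 = 1
Summing: (𝟙 * Id)(573) = 573 + 191 + 3 + 1 = 768.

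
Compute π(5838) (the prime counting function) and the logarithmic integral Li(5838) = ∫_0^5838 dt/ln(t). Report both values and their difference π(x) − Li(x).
π(5838) = 765;  Li(5838) ≈ 781.76;  π(x) − Li(x) ≈ -16.76.

Direct count of primes ≤ 5838 gives π(5838) = 765. Numerical evaluation of the logarithmic integral gives Li(5838) ≈ 781.76. The difference π(x) − Li(x) ≈ -16.76 is typically negative for small/moderate x (Li(x) overestimates), though Littlewood's theorem shows this sign changes infinitely often.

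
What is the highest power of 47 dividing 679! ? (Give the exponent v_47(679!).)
v_47(679!) = 14

Legendre's formula: v_p(n!) = Σ_{k ≥ 1} ⌊n / p^k⌋. For p = 47, n = 679, the terms are:
  ⌊679/47^1⌋ = ⌊679/47⌋ = 14
(the next term ⌊679/47^2⌋ = 0, terminating the sum). Summing: v_47(679!) = 14 = 14.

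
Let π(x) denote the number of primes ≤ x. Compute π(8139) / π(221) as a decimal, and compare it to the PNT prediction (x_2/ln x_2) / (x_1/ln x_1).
π(8139)/π(221) = 1022/47 ≈ 21.7447;  PNT prediction ≈ 22.0785.

π(221) = 47 and π(8139) = 1022, so π(8139)/π(221) ≈ 21.7447. The PNT-predicted ratio is (8139/ln(8139)) / (221/ln(221)) ≈ 22.0785. The two agree to within a few percent, as expected.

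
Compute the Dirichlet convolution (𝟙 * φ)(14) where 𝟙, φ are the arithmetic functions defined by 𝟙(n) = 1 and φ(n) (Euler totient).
(𝟙 * φ)(14) = 14

Divisors of 14: [1, 2, 7, 14]. For each d | 14:
  d = 1: 𝟙(1) · φ(14/1) = 1 · 6 = 6
  d = 2: 𝟙(2) · φ(14/2) = 1 · 6 = 6
  d = 7: 𝟙(7) · φ(14/7) = 1 · 1 = 1
  d = 14: 𝟙(14) · φ(14/14) = 1 · 1 = 1
Summing: (𝟙 * φ)(14) = 6 + 6 + 1 + 1 = 14.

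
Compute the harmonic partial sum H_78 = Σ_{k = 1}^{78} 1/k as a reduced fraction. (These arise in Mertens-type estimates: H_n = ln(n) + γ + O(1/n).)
H_78 = 61462860623241058403302042280303/12441066073952429195098876987200

Direct summation: H_78 = 1 + 1/2 + ... + 1/78. The least common denominator is lcm(1, ..., 78) = 410555180440430163438262940577600; over this denominator the numerator is 410555180440430163438262940577600 + 205277590220215081719131470288800 + 136851726813476721146087646859200 + 102638795110107540859565735144400 + 82111036088086032687652588115520 + 68425863406738360573043823429600 + 58650740062918594776894705796800 + 51319397555053770429782867572200 + 45617242271158907048695882286400 + 41055518044043016343826294057760 + 37323198221857287585296630961600 + 34212931703369180286521911714800 + 31581167726186935649097149275200 + 29325370031459297388447352898400 + 27370345362695344229217529371840 + 25659698777526885214891433786100 + 24150304731790009614015467092800 + 22808621135579453524347941143200 + 21608167391601587549382260030400 + 20527759022021508171913147028880 + 19550246687639531592298235265600 + 18661599110928643792648315480800 + 17850225236540441888620127851200 + 17106465851684590143260955857400 + 16422207217617206537530517623104 + 15790583863093467824548574637600 + 15205747423719635682898627428800 + 14662685015729648694223676449200 + 14157075187601040118560791054400 + 13685172681347672114608764685920 + 13243715498078392368976223889600 + 12829849388763442607445716893050 + 12441066073952429195098876987200 + 12075152365895004807007733546400 + 11730148012583718955378941159360 + 11404310567789726762173970571600 + 11096085957849463876709809204800 + 10804083695800793774691130015200 + 10527055908728978549699049758400 + 10263879511010754085956573514440 + 10013540986351955205811291233600 + 9775123343819765796149117632800 + 9547794893963492172982859083200 + 9330799555464321896324157740400 + 9123448454231781409739176457280 + 8925112618270220944310063925600 + 8735216605115535392303466820800 + 8553232925842295071630477928700 + 8378677151845513539556386542400 + 8211103608808603268765258811552 + 8050101577263336538005155697600 + 7895291931546733912274287318800 + 7746324159253399310155904539200 + 7602873711859817841449313714400 + 7464639644371457517059326192320 + 7331342507864824347111838224600 + 7202722463867195849794086676800 + 7078537593800520059280395527200 + 6958562380346273956580727806400 + 6842586340673836057304382342960 + 6730412794105412515381359681600 + 6621857749039196184488111944800 + 6516748895879843864099411755200 + 6414924694381721303722858446525 + 6316233545237387129819429855040 + 6220533036976214597549438493600 + 6127689260304927812511387172800 + 6037576182947502403503866773200 + 5950075078846813962873375950400 + 5865074006291859477689470579680 + 5782467330146903710398069585600 + 5702155283894863381086985285800 + 5624043567677125526551547131200 + 5548042978924731938354904602400 + 5474069072539068845843505874368 + 5402041847900396887345565007600 + 5331885460265326797899518708800 + 5263527954364489274849524879200 = 2028274400566954927308967395249999, so H_78 = 2028274400566954927308967395249999/410555180440430163438262940577600; reducing by gcd(2028274400566954927308967395249999, 410555180440430163438262940577600) = 33 gives 61462860623241058403302042280303/12441066073952429195098876987200 ≈ 4.94032. (The PNT-adjacent estimate ln(78) + γ ≈ 4.93392 matches within O(1/n).)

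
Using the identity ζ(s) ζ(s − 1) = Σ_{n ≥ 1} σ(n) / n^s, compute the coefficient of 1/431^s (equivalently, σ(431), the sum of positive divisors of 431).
σ(431) = 432

In the product (Σ m^0/m^s)(Σ k / k^s) = Σ (Σ_{d | n} d) / n^s, the coefficient of 1/n^s is σ(n) = Σ_{d | n} d. For n = 431, divisors are [1, 431]; summing: σ(431) = 432.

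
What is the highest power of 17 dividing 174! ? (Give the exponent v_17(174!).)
v_17(174!) = 10

Legendre's formula: v_p(n!) = Σ_{k ≥ 1} ⌊n / p^k⌋. For p = 17, n = 174, the terms are:
  ⌊174/17^1⌋ = ⌊174/17⌋ = 10
(the next term ⌊174/17^2⌋ = 0, terminating the sum). Summing: v_17(174!) = 10 = 10.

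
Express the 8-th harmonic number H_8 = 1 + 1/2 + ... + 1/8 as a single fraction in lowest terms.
H_8 = 761/280

Direct summation: H_8 = 1 + 1/2 + ... + 1/8. The least common denominator is lcm(1, ..., 8) = 840; over this denominator the numerator is 840 + 420 + 280 + 210 + 168 + 140 + 120 + 105 = 2283, so H_8 = 2283/840; reducing by gcd(2283, 840) = 3 gives 761/280 ≈ 2.71786. (The PNT-adjacent estimate ln(8) + γ ≈ 2.65666 matches within O(1/n).)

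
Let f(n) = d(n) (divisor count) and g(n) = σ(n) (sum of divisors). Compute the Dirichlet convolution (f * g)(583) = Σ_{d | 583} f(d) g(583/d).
(d * σ)(583) = 784

Divisors of 583: [1, 11, 53, 583]. For each d | 583:
  d = 1: d(1) · σ(583/1) = 1 · 648 = 648
  d = 11: d(11) · σ(583/11) = 2 · 54 = 108
  d = 53: d(53) · σ(583/53) = 2 · 12 = 24
  d = 583: d(583) · σ(583/583) = 4 · 1 = 4
Summing: (d * σ)(583) = 648 + 108 + 24 + 4 = 784.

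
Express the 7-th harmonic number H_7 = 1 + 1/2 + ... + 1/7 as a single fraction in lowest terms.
H_7 = 363/140

Direct summation: H_7 = 1 + 1/2 + ... + 1/7. The least common denominator is lcm(1, ..., 7) = 420; over this denominator the numerator is 420 + 210 + 140 + 105 + 84 + 70 + 60 = 1089, so H_7 = 1089/420; reducing by gcd(1089, 420) = 3 gives 363/140 ≈ 2.59286. (The PNT-adjacent estimate ln(7) + γ ≈ 2.52313 matches within O(1/n).)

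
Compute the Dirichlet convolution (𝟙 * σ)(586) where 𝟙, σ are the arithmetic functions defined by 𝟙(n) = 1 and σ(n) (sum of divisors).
(𝟙 * σ)(586) = 1180

Divisors of 586: [1, 2, 293, 586]. For each d | 586:
  d = 1: 𝟙(1) · σ(586/1) = 1 · 882 = 882
  d = 2: 𝟙(2) · σ(586/2) = 1 · 294 = 294
  d = 293: 𝟙(293) · σ(586/293) = 1 · 3 = 3
  d = 586: 𝟙(586) · σ(586/586) = 1 · 1 = 1
Summing: (𝟙 * σ)(586) = 882 + 294 + 3 + 1 = 1180.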